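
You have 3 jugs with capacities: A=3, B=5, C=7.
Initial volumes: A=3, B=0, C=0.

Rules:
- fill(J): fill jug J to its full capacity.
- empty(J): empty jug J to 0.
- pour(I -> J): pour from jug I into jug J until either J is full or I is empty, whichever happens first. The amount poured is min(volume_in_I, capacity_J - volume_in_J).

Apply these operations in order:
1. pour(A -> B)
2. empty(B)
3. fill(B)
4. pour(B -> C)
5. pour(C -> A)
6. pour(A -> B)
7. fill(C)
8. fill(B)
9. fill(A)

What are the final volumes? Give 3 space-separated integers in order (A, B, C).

Answer: 3 5 7

Derivation:
Step 1: pour(A -> B) -> (A=0 B=3 C=0)
Step 2: empty(B) -> (A=0 B=0 C=0)
Step 3: fill(B) -> (A=0 B=5 C=0)
Step 4: pour(B -> C) -> (A=0 B=0 C=5)
Step 5: pour(C -> A) -> (A=3 B=0 C=2)
Step 6: pour(A -> B) -> (A=0 B=3 C=2)
Step 7: fill(C) -> (A=0 B=3 C=7)
Step 8: fill(B) -> (A=0 B=5 C=7)
Step 9: fill(A) -> (A=3 B=5 C=7)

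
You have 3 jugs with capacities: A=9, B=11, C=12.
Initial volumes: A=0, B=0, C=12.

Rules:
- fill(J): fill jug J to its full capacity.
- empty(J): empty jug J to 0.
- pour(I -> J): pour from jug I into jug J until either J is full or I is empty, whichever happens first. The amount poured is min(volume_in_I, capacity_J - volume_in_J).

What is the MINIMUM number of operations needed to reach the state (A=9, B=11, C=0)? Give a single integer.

BFS from (A=0, B=0, C=12). One shortest path:
  1. fill(A) -> (A=9 B=0 C=12)
  2. fill(B) -> (A=9 B=11 C=12)
  3. empty(C) -> (A=9 B=11 C=0)
Reached target in 3 moves.

Answer: 3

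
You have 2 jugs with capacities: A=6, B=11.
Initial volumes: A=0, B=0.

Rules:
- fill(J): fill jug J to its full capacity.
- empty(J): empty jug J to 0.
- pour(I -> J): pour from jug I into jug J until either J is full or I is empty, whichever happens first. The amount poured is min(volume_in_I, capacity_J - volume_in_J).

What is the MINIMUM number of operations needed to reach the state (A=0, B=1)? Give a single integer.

Answer: 6

Derivation:
BFS from (A=0, B=0). One shortest path:
  1. fill(A) -> (A=6 B=0)
  2. pour(A -> B) -> (A=0 B=6)
  3. fill(A) -> (A=6 B=6)
  4. pour(A -> B) -> (A=1 B=11)
  5. empty(B) -> (A=1 B=0)
  6. pour(A -> B) -> (A=0 B=1)
Reached target in 6 moves.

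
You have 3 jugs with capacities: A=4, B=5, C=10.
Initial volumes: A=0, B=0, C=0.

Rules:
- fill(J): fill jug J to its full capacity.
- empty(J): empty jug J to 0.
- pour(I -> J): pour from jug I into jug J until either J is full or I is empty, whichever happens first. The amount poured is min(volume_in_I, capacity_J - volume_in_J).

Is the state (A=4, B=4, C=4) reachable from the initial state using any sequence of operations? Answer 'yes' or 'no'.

BFS from (A=0, B=0, C=0):
  1. fill(A) -> (A=4 B=0 C=0)
  2. pour(A -> B) -> (A=0 B=4 C=0)
  3. fill(A) -> (A=4 B=4 C=0)
  4. pour(A -> C) -> (A=0 B=4 C=4)
  5. fill(A) -> (A=4 B=4 C=4)
Target reached → yes.

Answer: yes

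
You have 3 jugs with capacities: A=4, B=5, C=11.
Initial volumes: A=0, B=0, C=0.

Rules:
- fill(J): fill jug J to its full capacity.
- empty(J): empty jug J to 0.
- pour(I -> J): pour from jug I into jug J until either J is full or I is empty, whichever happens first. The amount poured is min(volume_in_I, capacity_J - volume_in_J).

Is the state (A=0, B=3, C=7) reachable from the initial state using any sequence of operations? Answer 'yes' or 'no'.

Answer: yes

Derivation:
BFS from (A=0, B=0, C=0):
  1. fill(A) -> (A=4 B=0 C=0)
  2. fill(C) -> (A=4 B=0 C=11)
  3. pour(A -> B) -> (A=0 B=4 C=11)
  4. pour(C -> A) -> (A=4 B=4 C=7)
  5. pour(A -> B) -> (A=3 B=5 C=7)
  6. empty(B) -> (A=3 B=0 C=7)
  7. pour(A -> B) -> (A=0 B=3 C=7)
Target reached → yes.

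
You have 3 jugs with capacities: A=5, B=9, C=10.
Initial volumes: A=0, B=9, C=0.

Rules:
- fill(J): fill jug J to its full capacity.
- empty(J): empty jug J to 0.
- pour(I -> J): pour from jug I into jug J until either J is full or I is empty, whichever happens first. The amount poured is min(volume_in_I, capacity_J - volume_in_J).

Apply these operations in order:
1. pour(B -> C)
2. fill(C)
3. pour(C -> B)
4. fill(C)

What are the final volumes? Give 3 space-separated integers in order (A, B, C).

Step 1: pour(B -> C) -> (A=0 B=0 C=9)
Step 2: fill(C) -> (A=0 B=0 C=10)
Step 3: pour(C -> B) -> (A=0 B=9 C=1)
Step 4: fill(C) -> (A=0 B=9 C=10)

Answer: 0 9 10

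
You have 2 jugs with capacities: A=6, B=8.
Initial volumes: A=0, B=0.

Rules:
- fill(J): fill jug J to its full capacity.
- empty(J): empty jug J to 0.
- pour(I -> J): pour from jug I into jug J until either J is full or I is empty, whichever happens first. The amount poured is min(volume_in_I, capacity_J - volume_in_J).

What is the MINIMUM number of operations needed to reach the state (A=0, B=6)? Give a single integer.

BFS from (A=0, B=0). One shortest path:
  1. fill(A) -> (A=6 B=0)
  2. pour(A -> B) -> (A=0 B=6)
Reached target in 2 moves.

Answer: 2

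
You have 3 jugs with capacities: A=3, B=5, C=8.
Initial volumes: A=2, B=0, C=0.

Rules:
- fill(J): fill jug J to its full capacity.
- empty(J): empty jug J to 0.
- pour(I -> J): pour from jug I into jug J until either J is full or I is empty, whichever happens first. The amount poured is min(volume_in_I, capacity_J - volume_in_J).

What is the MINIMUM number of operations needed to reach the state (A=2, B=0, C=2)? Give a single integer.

BFS from (A=2, B=0, C=0). One shortest path:
  1. fill(B) -> (A=2 B=5 C=0)
  2. pour(A -> C) -> (A=0 B=5 C=2)
  3. pour(B -> A) -> (A=3 B=2 C=2)
  4. empty(A) -> (A=0 B=2 C=2)
  5. pour(B -> A) -> (A=2 B=0 C=2)
Reached target in 5 moves.

Answer: 5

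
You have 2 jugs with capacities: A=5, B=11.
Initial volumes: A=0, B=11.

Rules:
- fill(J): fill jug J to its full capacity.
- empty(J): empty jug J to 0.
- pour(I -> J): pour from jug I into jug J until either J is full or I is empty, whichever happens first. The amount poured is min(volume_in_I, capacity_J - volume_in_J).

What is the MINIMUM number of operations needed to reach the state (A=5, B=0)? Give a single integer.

BFS from (A=0, B=11). One shortest path:
  1. fill(A) -> (A=5 B=11)
  2. empty(B) -> (A=5 B=0)
Reached target in 2 moves.

Answer: 2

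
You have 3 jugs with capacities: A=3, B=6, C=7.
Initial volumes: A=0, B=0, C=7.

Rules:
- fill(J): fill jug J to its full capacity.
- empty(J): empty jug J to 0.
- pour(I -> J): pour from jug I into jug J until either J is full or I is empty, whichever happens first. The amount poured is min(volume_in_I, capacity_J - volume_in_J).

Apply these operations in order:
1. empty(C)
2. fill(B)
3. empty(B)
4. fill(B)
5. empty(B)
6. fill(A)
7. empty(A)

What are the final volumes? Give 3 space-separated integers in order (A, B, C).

Step 1: empty(C) -> (A=0 B=0 C=0)
Step 2: fill(B) -> (A=0 B=6 C=0)
Step 3: empty(B) -> (A=0 B=0 C=0)
Step 4: fill(B) -> (A=0 B=6 C=0)
Step 5: empty(B) -> (A=0 B=0 C=0)
Step 6: fill(A) -> (A=3 B=0 C=0)
Step 7: empty(A) -> (A=0 B=0 C=0)

Answer: 0 0 0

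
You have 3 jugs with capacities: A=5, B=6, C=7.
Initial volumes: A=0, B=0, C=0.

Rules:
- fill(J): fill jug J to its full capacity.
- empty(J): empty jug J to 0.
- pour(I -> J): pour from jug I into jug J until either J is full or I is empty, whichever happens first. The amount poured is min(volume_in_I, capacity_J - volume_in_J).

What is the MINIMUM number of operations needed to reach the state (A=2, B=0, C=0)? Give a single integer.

Answer: 4

Derivation:
BFS from (A=0, B=0, C=0). One shortest path:
  1. fill(C) -> (A=0 B=0 C=7)
  2. pour(C -> A) -> (A=5 B=0 C=2)
  3. empty(A) -> (A=0 B=0 C=2)
  4. pour(C -> A) -> (A=2 B=0 C=0)
Reached target in 4 moves.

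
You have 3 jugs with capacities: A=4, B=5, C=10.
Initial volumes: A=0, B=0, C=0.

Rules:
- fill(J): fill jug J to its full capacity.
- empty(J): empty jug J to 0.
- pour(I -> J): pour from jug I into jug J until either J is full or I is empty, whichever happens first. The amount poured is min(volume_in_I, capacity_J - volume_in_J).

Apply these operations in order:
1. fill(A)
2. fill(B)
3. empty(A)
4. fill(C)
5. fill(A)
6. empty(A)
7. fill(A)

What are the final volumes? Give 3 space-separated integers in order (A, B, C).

Step 1: fill(A) -> (A=4 B=0 C=0)
Step 2: fill(B) -> (A=4 B=5 C=0)
Step 3: empty(A) -> (A=0 B=5 C=0)
Step 4: fill(C) -> (A=0 B=5 C=10)
Step 5: fill(A) -> (A=4 B=5 C=10)
Step 6: empty(A) -> (A=0 B=5 C=10)
Step 7: fill(A) -> (A=4 B=5 C=10)

Answer: 4 5 10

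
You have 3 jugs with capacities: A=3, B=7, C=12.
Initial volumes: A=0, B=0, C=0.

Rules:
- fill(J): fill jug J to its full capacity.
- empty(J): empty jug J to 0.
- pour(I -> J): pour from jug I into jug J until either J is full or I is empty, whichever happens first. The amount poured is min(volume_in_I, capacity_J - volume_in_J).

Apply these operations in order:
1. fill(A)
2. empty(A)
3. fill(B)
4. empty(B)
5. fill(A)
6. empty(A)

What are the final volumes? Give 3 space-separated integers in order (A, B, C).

Answer: 0 0 0

Derivation:
Step 1: fill(A) -> (A=3 B=0 C=0)
Step 2: empty(A) -> (A=0 B=0 C=0)
Step 3: fill(B) -> (A=0 B=7 C=0)
Step 4: empty(B) -> (A=0 B=0 C=0)
Step 5: fill(A) -> (A=3 B=0 C=0)
Step 6: empty(A) -> (A=0 B=0 C=0)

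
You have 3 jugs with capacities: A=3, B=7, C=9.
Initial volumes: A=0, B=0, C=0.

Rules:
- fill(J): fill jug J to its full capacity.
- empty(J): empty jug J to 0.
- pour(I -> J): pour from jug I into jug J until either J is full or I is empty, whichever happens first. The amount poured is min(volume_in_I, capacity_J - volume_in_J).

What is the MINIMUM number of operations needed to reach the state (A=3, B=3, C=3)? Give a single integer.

BFS from (A=0, B=0, C=0). One shortest path:
  1. fill(C) -> (A=0 B=0 C=9)
  2. pour(C -> A) -> (A=3 B=0 C=6)
  3. pour(A -> B) -> (A=0 B=3 C=6)
  4. pour(C -> A) -> (A=3 B=3 C=3)
Reached target in 4 moves.

Answer: 4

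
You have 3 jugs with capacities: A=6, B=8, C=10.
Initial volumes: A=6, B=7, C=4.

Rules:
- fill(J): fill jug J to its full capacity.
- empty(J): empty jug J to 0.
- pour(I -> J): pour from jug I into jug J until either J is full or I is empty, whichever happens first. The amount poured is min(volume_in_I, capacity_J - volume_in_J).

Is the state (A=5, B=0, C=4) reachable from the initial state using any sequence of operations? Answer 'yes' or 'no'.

BFS from (A=6, B=7, C=4):
  1. pour(A -> B) -> (A=5 B=8 C=4)
  2. empty(B) -> (A=5 B=0 C=4)
Target reached → yes.

Answer: yes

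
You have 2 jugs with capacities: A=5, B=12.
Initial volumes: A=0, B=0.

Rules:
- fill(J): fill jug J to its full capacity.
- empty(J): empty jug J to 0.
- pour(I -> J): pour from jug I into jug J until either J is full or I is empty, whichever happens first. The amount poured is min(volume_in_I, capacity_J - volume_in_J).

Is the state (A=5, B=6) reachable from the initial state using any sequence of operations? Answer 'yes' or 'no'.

Answer: yes

Derivation:
BFS from (A=0, B=0):
  1. fill(B) -> (A=0 B=12)
  2. pour(B -> A) -> (A=5 B=7)
  3. empty(A) -> (A=0 B=7)
  4. pour(B -> A) -> (A=5 B=2)
  5. empty(A) -> (A=0 B=2)
  6. pour(B -> A) -> (A=2 B=0)
  7. fill(B) -> (A=2 B=12)
  8. pour(B -> A) -> (A=5 B=9)
  9. empty(A) -> (A=0 B=9)
  10. pour(B -> A) -> (A=5 B=4)
  11. empty(A) -> (A=0 B=4)
  12. pour(B -> A) -> (A=4 B=0)
  13. fill(B) -> (A=4 B=12)
  14. pour(B -> A) -> (A=5 B=11)
  15. empty(A) -> (A=0 B=11)
  16. pour(B -> A) -> (A=5 B=6)
Target reached → yes.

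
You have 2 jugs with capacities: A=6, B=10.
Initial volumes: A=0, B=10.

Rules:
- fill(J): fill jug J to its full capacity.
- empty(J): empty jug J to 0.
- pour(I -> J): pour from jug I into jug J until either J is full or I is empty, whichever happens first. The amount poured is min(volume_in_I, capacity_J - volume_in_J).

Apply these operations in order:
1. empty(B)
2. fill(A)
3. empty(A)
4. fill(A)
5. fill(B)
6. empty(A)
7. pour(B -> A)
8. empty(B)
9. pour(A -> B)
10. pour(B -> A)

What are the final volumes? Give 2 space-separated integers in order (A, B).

Step 1: empty(B) -> (A=0 B=0)
Step 2: fill(A) -> (A=6 B=0)
Step 3: empty(A) -> (A=0 B=0)
Step 4: fill(A) -> (A=6 B=0)
Step 5: fill(B) -> (A=6 B=10)
Step 6: empty(A) -> (A=0 B=10)
Step 7: pour(B -> A) -> (A=6 B=4)
Step 8: empty(B) -> (A=6 B=0)
Step 9: pour(A -> B) -> (A=0 B=6)
Step 10: pour(B -> A) -> (A=6 B=0)

Answer: 6 0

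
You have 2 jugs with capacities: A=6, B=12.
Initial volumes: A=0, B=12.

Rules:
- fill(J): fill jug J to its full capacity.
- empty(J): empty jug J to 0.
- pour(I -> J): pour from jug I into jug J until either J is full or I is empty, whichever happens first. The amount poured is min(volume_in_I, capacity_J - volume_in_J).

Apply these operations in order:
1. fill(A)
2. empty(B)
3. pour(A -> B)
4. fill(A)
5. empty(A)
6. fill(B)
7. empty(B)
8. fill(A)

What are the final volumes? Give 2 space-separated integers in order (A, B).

Answer: 6 0

Derivation:
Step 1: fill(A) -> (A=6 B=12)
Step 2: empty(B) -> (A=6 B=0)
Step 3: pour(A -> B) -> (A=0 B=6)
Step 4: fill(A) -> (A=6 B=6)
Step 5: empty(A) -> (A=0 B=6)
Step 6: fill(B) -> (A=0 B=12)
Step 7: empty(B) -> (A=0 B=0)
Step 8: fill(A) -> (A=6 B=0)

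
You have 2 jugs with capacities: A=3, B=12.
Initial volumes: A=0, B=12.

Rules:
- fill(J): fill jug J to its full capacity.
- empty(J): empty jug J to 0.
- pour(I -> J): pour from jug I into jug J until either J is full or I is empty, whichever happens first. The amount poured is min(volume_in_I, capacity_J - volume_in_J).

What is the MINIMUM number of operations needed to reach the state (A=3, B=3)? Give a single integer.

BFS from (A=0, B=12). One shortest path:
  1. fill(A) -> (A=3 B=12)
  2. empty(B) -> (A=3 B=0)
  3. pour(A -> B) -> (A=0 B=3)
  4. fill(A) -> (A=3 B=3)
Reached target in 4 moves.

Answer: 4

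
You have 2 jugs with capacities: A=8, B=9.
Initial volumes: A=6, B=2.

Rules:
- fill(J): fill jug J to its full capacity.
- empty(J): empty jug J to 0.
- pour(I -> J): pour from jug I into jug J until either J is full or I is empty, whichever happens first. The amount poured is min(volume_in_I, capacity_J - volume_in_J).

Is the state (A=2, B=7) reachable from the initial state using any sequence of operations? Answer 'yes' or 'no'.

Answer: no

Derivation:
BFS explored all 35 reachable states.
Reachable set includes: (0,0), (0,1), (0,2), (0,3), (0,4), (0,5), (0,6), (0,7), (0,8), (0,9), (1,0), (1,9) ...
Target (A=2, B=7) not in reachable set → no.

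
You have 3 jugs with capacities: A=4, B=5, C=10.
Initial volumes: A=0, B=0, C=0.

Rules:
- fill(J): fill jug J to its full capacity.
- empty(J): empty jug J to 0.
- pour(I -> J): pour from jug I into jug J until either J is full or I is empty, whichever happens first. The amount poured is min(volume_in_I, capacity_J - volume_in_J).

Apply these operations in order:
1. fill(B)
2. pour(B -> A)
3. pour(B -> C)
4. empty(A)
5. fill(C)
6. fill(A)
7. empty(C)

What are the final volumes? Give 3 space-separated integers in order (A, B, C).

Step 1: fill(B) -> (A=0 B=5 C=0)
Step 2: pour(B -> A) -> (A=4 B=1 C=0)
Step 3: pour(B -> C) -> (A=4 B=0 C=1)
Step 4: empty(A) -> (A=0 B=0 C=1)
Step 5: fill(C) -> (A=0 B=0 C=10)
Step 6: fill(A) -> (A=4 B=0 C=10)
Step 7: empty(C) -> (A=4 B=0 C=0)

Answer: 4 0 0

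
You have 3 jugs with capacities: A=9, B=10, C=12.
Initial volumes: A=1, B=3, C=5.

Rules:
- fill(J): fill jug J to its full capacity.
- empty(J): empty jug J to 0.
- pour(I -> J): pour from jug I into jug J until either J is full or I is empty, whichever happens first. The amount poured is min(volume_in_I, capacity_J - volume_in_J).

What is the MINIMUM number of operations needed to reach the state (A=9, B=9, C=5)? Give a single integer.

Answer: 4

Derivation:
BFS from (A=1, B=3, C=5). One shortest path:
  1. fill(A) -> (A=9 B=3 C=5)
  2. empty(B) -> (A=9 B=0 C=5)
  3. pour(A -> B) -> (A=0 B=9 C=5)
  4. fill(A) -> (A=9 B=9 C=5)
Reached target in 4 moves.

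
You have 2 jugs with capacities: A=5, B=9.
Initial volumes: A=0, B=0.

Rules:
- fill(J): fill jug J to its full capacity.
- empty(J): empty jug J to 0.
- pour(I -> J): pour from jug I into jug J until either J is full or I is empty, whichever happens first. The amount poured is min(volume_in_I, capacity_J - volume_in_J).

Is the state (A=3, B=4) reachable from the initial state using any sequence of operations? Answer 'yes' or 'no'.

Answer: no

Derivation:
BFS explored all 28 reachable states.
Reachable set includes: (0,0), (0,1), (0,2), (0,3), (0,4), (0,5), (0,6), (0,7), (0,8), (0,9), (1,0), (1,9) ...
Target (A=3, B=4) not in reachable set → no.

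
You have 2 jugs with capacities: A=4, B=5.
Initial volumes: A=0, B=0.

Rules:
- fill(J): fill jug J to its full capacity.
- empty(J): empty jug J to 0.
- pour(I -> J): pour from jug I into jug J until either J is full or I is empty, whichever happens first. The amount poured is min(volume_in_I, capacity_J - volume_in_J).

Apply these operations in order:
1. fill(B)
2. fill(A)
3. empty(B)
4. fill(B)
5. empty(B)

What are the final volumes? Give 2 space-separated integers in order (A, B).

Answer: 4 0

Derivation:
Step 1: fill(B) -> (A=0 B=5)
Step 2: fill(A) -> (A=4 B=5)
Step 3: empty(B) -> (A=4 B=0)
Step 4: fill(B) -> (A=4 B=5)
Step 5: empty(B) -> (A=4 B=0)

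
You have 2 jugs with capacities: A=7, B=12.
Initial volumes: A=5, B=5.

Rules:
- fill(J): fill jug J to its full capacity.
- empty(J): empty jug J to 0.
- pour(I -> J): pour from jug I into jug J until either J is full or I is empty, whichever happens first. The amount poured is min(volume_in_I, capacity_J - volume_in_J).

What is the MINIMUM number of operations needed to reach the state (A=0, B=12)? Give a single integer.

BFS from (A=5, B=5). One shortest path:
  1. fill(A) -> (A=7 B=5)
  2. pour(A -> B) -> (A=0 B=12)
Reached target in 2 moves.

Answer: 2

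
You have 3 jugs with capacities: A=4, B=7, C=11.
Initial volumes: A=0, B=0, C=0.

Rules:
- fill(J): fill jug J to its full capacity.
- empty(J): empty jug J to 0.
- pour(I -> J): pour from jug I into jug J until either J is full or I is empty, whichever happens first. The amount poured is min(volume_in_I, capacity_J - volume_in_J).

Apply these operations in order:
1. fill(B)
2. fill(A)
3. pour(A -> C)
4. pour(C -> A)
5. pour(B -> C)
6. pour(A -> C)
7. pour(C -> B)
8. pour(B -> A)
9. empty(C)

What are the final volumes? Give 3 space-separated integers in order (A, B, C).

Answer: 4 3 0

Derivation:
Step 1: fill(B) -> (A=0 B=7 C=0)
Step 2: fill(A) -> (A=4 B=7 C=0)
Step 3: pour(A -> C) -> (A=0 B=7 C=4)
Step 4: pour(C -> A) -> (A=4 B=7 C=0)
Step 5: pour(B -> C) -> (A=4 B=0 C=7)
Step 6: pour(A -> C) -> (A=0 B=0 C=11)
Step 7: pour(C -> B) -> (A=0 B=7 C=4)
Step 8: pour(B -> A) -> (A=4 B=3 C=4)
Step 9: empty(C) -> (A=4 B=3 C=0)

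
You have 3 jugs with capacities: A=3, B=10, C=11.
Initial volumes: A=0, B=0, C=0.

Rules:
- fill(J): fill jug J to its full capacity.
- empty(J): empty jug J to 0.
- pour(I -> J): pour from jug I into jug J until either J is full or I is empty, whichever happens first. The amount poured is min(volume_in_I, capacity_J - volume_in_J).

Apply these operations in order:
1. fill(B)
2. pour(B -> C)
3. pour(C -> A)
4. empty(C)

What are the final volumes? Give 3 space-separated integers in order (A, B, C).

Step 1: fill(B) -> (A=0 B=10 C=0)
Step 2: pour(B -> C) -> (A=0 B=0 C=10)
Step 3: pour(C -> A) -> (A=3 B=0 C=7)
Step 4: empty(C) -> (A=3 B=0 C=0)

Answer: 3 0 0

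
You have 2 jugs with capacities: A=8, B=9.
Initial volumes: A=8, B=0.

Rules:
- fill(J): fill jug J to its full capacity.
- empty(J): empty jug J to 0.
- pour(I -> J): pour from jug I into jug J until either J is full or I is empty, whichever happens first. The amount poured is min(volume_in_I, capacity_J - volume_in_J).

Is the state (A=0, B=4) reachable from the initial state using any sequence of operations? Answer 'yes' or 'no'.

BFS from (A=8, B=0):
  1. empty(A) -> (A=0 B=0)
  2. fill(B) -> (A=0 B=9)
  3. pour(B -> A) -> (A=8 B=1)
  4. empty(A) -> (A=0 B=1)
  5. pour(B -> A) -> (A=1 B=0)
  6. fill(B) -> (A=1 B=9)
  7. pour(B -> A) -> (A=8 B=2)
  8. empty(A) -> (A=0 B=2)
  9. pour(B -> A) -> (A=2 B=0)
  10. fill(B) -> (A=2 B=9)
  11. pour(B -> A) -> (A=8 B=3)
  12. empty(A) -> (A=0 B=3)
  13. pour(B -> A) -> (A=3 B=0)
  14. fill(B) -> (A=3 B=9)
  15. pour(B -> A) -> (A=8 B=4)
  16. empty(A) -> (A=0 B=4)
Target reached → yes.

Answer: yes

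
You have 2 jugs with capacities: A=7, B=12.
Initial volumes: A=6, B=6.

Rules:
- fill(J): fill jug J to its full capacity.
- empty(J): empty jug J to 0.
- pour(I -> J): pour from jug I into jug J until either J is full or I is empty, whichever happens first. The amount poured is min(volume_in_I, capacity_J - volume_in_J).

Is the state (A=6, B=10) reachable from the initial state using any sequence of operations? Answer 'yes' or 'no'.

BFS explored all 39 reachable states.
Reachable set includes: (0,0), (0,1), (0,2), (0,3), (0,4), (0,5), (0,6), (0,7), (0,8), (0,9), (0,10), (0,11) ...
Target (A=6, B=10) not in reachable set → no.

Answer: no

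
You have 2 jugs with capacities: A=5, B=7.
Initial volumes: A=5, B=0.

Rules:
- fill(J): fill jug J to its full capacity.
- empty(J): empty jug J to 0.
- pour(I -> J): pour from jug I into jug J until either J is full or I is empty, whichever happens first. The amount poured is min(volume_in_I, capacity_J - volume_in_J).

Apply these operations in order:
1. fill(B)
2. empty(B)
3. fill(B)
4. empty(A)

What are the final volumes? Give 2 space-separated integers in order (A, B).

Answer: 0 7

Derivation:
Step 1: fill(B) -> (A=5 B=7)
Step 2: empty(B) -> (A=5 B=0)
Step 3: fill(B) -> (A=5 B=7)
Step 4: empty(A) -> (A=0 B=7)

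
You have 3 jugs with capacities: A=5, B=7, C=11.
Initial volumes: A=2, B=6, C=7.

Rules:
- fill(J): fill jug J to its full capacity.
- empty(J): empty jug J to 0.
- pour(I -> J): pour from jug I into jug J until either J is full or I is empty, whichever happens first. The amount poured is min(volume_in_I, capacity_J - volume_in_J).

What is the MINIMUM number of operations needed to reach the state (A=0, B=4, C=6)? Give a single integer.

Answer: 3

Derivation:
BFS from (A=2, B=6, C=7). One shortest path:
  1. pour(C -> B) -> (A=2 B=7 C=6)
  2. pour(B -> A) -> (A=5 B=4 C=6)
  3. empty(A) -> (A=0 B=4 C=6)
Reached target in 3 moves.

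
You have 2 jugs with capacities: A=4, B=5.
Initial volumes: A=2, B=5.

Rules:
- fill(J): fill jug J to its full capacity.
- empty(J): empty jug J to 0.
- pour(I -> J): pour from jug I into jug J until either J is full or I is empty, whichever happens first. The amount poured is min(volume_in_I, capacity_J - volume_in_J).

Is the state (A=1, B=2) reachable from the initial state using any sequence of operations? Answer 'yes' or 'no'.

Answer: no

Derivation:
BFS explored all 18 reachable states.
Reachable set includes: (0,0), (0,1), (0,2), (0,3), (0,4), (0,5), (1,0), (1,5), (2,0), (2,5), (3,0), (3,5) ...
Target (A=1, B=2) not in reachable set → no.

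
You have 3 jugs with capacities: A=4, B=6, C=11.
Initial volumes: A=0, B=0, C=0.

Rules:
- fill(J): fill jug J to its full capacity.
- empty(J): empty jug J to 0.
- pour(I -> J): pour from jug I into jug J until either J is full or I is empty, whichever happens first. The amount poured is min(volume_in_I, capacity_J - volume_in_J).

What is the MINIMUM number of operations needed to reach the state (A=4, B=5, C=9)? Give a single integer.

BFS from (A=0, B=0, C=0). One shortest path:
  1. fill(C) -> (A=0 B=0 C=11)
  2. pour(C -> B) -> (A=0 B=6 C=5)
  3. pour(B -> A) -> (A=4 B=2 C=5)
  4. empty(A) -> (A=0 B=2 C=5)
  5. pour(B -> A) -> (A=2 B=0 C=5)
  6. pour(C -> B) -> (A=2 B=5 C=0)
  7. fill(C) -> (A=2 B=5 C=11)
  8. pour(C -> A) -> (A=4 B=5 C=9)
Reached target in 8 moves.

Answer: 8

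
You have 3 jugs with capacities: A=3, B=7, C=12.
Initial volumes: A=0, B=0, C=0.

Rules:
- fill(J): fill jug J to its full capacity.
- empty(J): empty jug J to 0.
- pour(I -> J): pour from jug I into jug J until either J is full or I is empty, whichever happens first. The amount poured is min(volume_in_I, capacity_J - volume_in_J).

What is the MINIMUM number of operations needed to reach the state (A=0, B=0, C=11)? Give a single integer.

Answer: 6

Derivation:
BFS from (A=0, B=0, C=0). One shortest path:
  1. fill(B) -> (A=0 B=7 C=0)
  2. pour(B -> A) -> (A=3 B=4 C=0)
  3. empty(A) -> (A=0 B=4 C=0)
  4. pour(B -> C) -> (A=0 B=0 C=4)
  5. fill(B) -> (A=0 B=7 C=4)
  6. pour(B -> C) -> (A=0 B=0 C=11)
Reached target in 6 moves.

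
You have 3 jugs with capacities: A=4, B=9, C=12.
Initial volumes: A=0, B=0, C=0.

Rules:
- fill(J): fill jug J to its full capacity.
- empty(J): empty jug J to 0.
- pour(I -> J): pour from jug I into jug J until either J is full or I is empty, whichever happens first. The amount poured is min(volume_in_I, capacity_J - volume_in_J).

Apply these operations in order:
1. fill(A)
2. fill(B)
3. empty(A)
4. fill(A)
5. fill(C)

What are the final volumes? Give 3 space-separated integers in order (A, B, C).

Step 1: fill(A) -> (A=4 B=0 C=0)
Step 2: fill(B) -> (A=4 B=9 C=0)
Step 3: empty(A) -> (A=0 B=9 C=0)
Step 4: fill(A) -> (A=4 B=9 C=0)
Step 5: fill(C) -> (A=4 B=9 C=12)

Answer: 4 9 12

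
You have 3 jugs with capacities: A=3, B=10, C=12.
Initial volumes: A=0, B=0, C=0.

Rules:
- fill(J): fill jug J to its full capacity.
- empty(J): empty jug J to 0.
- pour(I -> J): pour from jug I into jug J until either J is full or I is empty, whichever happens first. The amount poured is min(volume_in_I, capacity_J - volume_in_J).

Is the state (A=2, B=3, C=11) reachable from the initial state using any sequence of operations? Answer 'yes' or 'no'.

Answer: no

Derivation:
BFS explored all 374 reachable states.
Reachable set includes: (0,0,0), (0,0,1), (0,0,2), (0,0,3), (0,0,4), (0,0,5), (0,0,6), (0,0,7), (0,0,8), (0,0,9), (0,0,10), (0,0,11) ...
Target (A=2, B=3, C=11) not in reachable set → no.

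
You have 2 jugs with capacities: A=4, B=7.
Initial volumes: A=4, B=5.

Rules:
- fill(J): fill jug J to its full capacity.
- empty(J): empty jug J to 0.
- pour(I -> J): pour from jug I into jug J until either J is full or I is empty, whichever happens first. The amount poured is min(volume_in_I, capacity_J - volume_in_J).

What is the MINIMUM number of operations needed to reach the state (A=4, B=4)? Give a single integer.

BFS from (A=4, B=5). One shortest path:
  1. empty(B) -> (A=4 B=0)
  2. pour(A -> B) -> (A=0 B=4)
  3. fill(A) -> (A=4 B=4)
Reached target in 3 moves.

Answer: 3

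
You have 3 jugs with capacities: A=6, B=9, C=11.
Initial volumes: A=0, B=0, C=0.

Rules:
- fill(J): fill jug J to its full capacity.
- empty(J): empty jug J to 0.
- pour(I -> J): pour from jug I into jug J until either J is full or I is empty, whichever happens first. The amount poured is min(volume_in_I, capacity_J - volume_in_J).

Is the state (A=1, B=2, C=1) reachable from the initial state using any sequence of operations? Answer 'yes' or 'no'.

Answer: no

Derivation:
BFS explored all 440 reachable states.
Reachable set includes: (0,0,0), (0,0,1), (0,0,2), (0,0,3), (0,0,4), (0,0,5), (0,0,6), (0,0,7), (0,0,8), (0,0,9), (0,0,10), (0,0,11) ...
Target (A=1, B=2, C=1) not in reachable set → no.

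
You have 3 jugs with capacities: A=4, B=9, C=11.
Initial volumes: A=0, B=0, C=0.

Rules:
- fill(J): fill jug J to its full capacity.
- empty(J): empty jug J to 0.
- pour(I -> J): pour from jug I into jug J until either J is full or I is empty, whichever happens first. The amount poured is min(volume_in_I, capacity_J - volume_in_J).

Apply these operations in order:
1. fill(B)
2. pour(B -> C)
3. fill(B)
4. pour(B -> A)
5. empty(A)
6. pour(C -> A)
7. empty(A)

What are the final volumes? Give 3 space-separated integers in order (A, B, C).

Answer: 0 5 5

Derivation:
Step 1: fill(B) -> (A=0 B=9 C=0)
Step 2: pour(B -> C) -> (A=0 B=0 C=9)
Step 3: fill(B) -> (A=0 B=9 C=9)
Step 4: pour(B -> A) -> (A=4 B=5 C=9)
Step 5: empty(A) -> (A=0 B=5 C=9)
Step 6: pour(C -> A) -> (A=4 B=5 C=5)
Step 7: empty(A) -> (A=0 B=5 C=5)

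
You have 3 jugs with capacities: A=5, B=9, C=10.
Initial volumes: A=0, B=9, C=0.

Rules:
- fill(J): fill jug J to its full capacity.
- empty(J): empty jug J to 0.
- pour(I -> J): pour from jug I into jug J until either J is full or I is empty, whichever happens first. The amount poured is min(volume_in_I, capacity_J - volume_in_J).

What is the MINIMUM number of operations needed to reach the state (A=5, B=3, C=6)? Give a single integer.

BFS from (A=0, B=9, C=0). One shortest path:
  1. fill(A) -> (A=5 B=9 C=0)
  2. pour(B -> C) -> (A=5 B=0 C=9)
  3. pour(A -> B) -> (A=0 B=5 C=9)
  4. pour(C -> A) -> (A=5 B=5 C=4)
  5. pour(A -> B) -> (A=1 B=9 C=4)
  6. pour(B -> C) -> (A=1 B=3 C=10)
  7. pour(C -> A) -> (A=5 B=3 C=6)
Reached target in 7 moves.

Answer: 7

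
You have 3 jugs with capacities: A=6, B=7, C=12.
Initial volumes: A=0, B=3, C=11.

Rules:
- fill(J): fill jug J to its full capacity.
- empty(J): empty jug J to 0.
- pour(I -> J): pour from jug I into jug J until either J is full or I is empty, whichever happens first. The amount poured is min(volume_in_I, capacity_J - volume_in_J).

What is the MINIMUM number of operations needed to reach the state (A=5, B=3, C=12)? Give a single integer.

Answer: 2

Derivation:
BFS from (A=0, B=3, C=11). One shortest path:
  1. fill(A) -> (A=6 B=3 C=11)
  2. pour(A -> C) -> (A=5 B=3 C=12)
Reached target in 2 moves.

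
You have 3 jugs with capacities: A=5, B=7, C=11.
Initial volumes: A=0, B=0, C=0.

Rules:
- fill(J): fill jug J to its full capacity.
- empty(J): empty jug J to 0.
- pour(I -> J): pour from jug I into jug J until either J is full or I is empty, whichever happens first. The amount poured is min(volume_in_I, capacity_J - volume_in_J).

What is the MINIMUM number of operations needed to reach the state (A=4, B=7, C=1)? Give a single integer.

Answer: 8

Derivation:
BFS from (A=0, B=0, C=0). One shortest path:
  1. fill(A) -> (A=5 B=0 C=0)
  2. fill(B) -> (A=5 B=7 C=0)
  3. pour(A -> C) -> (A=0 B=7 C=5)
  4. pour(B -> C) -> (A=0 B=1 C=11)
  5. pour(C -> A) -> (A=5 B=1 C=6)
  6. pour(A -> B) -> (A=0 B=6 C=6)
  7. pour(C -> A) -> (A=5 B=6 C=1)
  8. pour(A -> B) -> (A=4 B=7 C=1)
Reached target in 8 moves.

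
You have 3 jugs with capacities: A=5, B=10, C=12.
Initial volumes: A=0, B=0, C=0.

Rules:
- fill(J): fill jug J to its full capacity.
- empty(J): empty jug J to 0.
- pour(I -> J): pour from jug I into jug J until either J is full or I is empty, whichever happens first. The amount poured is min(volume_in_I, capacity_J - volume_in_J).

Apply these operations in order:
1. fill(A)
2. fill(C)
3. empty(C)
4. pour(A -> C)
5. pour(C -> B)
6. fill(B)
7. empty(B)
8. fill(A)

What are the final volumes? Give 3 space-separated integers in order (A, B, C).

Answer: 5 0 0

Derivation:
Step 1: fill(A) -> (A=5 B=0 C=0)
Step 2: fill(C) -> (A=5 B=0 C=12)
Step 3: empty(C) -> (A=5 B=0 C=0)
Step 4: pour(A -> C) -> (A=0 B=0 C=5)
Step 5: pour(C -> B) -> (A=0 B=5 C=0)
Step 6: fill(B) -> (A=0 B=10 C=0)
Step 7: empty(B) -> (A=0 B=0 C=0)
Step 8: fill(A) -> (A=5 B=0 C=0)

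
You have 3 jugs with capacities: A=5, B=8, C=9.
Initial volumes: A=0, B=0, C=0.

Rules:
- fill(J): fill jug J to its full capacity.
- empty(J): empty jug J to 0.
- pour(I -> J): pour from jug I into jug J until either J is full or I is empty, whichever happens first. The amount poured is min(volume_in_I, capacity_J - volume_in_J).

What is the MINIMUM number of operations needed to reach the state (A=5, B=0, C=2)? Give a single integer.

BFS from (A=0, B=0, C=0). One shortest path:
  1. fill(A) -> (A=5 B=0 C=0)
  2. pour(A -> B) -> (A=0 B=5 C=0)
  3. fill(A) -> (A=5 B=5 C=0)
  4. pour(A -> B) -> (A=2 B=8 C=0)
  5. empty(B) -> (A=2 B=0 C=0)
  6. pour(A -> C) -> (A=0 B=0 C=2)
  7. fill(A) -> (A=5 B=0 C=2)
Reached target in 7 moves.

Answer: 7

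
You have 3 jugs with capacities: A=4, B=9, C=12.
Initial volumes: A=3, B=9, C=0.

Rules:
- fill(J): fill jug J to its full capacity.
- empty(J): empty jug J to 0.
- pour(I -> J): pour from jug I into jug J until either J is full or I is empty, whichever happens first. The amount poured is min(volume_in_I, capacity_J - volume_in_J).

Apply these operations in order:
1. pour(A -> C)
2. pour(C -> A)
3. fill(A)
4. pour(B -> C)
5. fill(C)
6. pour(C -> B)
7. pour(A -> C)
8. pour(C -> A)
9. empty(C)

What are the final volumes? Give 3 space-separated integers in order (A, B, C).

Step 1: pour(A -> C) -> (A=0 B=9 C=3)
Step 2: pour(C -> A) -> (A=3 B=9 C=0)
Step 3: fill(A) -> (A=4 B=9 C=0)
Step 4: pour(B -> C) -> (A=4 B=0 C=9)
Step 5: fill(C) -> (A=4 B=0 C=12)
Step 6: pour(C -> B) -> (A=4 B=9 C=3)
Step 7: pour(A -> C) -> (A=0 B=9 C=7)
Step 8: pour(C -> A) -> (A=4 B=9 C=3)
Step 9: empty(C) -> (A=4 B=9 C=0)

Answer: 4 9 0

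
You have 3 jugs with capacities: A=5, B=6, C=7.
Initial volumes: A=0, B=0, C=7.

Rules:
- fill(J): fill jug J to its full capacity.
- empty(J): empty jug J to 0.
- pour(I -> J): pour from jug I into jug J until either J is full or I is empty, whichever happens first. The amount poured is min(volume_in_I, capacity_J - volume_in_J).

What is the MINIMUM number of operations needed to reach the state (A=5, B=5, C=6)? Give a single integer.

BFS from (A=0, B=0, C=7). One shortest path:
  1. fill(A) -> (A=5 B=0 C=7)
  2. fill(B) -> (A=5 B=6 C=7)
  3. empty(C) -> (A=5 B=6 C=0)
  4. pour(B -> C) -> (A=5 B=0 C=6)
  5. pour(A -> B) -> (A=0 B=5 C=6)
  6. fill(A) -> (A=5 B=5 C=6)
Reached target in 6 moves.

Answer: 6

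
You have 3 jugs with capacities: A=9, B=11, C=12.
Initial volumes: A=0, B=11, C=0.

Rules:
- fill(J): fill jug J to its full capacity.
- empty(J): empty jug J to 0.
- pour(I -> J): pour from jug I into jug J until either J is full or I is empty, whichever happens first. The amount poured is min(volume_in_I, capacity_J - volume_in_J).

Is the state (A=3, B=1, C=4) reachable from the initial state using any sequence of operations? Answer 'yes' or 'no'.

Answer: no

Derivation:
BFS explored all 680 reachable states.
Reachable set includes: (0,0,0), (0,0,1), (0,0,2), (0,0,3), (0,0,4), (0,0,5), (0,0,6), (0,0,7), (0,0,8), (0,0,9), (0,0,10), (0,0,11) ...
Target (A=3, B=1, C=4) not in reachable set → no.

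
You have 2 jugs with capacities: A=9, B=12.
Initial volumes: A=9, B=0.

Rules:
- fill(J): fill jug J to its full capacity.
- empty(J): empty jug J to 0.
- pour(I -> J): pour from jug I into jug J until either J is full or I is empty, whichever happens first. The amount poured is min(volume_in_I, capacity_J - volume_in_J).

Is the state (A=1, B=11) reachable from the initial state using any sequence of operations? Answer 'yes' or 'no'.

BFS explored all 14 reachable states.
Reachable set includes: (0,0), (0,3), (0,6), (0,9), (0,12), (3,0), (3,12), (6,0), (6,12), (9,0), (9,3), (9,6) ...
Target (A=1, B=11) not in reachable set → no.

Answer: no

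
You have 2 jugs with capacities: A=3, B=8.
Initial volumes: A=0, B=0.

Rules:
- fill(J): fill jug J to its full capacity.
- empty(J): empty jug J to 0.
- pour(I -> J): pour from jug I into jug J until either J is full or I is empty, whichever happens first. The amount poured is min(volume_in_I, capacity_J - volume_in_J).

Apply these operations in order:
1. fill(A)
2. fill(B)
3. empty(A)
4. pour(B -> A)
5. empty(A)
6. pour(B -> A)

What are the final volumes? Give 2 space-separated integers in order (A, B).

Step 1: fill(A) -> (A=3 B=0)
Step 2: fill(B) -> (A=3 B=8)
Step 3: empty(A) -> (A=0 B=8)
Step 4: pour(B -> A) -> (A=3 B=5)
Step 5: empty(A) -> (A=0 B=5)
Step 6: pour(B -> A) -> (A=3 B=2)

Answer: 3 2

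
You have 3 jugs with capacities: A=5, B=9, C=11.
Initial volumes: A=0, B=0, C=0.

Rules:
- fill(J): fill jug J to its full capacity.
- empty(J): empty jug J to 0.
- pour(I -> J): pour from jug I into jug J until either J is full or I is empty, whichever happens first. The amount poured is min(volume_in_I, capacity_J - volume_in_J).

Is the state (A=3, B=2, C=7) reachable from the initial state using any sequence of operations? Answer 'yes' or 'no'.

Answer: no

Derivation:
BFS explored all 400 reachable states.
Reachable set includes: (0,0,0), (0,0,1), (0,0,2), (0,0,3), (0,0,4), (0,0,5), (0,0,6), (0,0,7), (0,0,8), (0,0,9), (0,0,10), (0,0,11) ...
Target (A=3, B=2, C=7) not in reachable set → no.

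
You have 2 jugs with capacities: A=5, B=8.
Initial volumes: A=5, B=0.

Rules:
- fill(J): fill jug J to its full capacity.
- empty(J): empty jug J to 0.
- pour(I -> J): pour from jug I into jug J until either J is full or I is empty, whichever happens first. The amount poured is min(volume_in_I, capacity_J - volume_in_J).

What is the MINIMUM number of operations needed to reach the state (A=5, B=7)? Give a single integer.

BFS from (A=5, B=0). One shortest path:
  1. pour(A -> B) -> (A=0 B=5)
  2. fill(A) -> (A=5 B=5)
  3. pour(A -> B) -> (A=2 B=8)
  4. empty(B) -> (A=2 B=0)
  5. pour(A -> B) -> (A=0 B=2)
  6. fill(A) -> (A=5 B=2)
  7. pour(A -> B) -> (A=0 B=7)
  8. fill(A) -> (A=5 B=7)
Reached target in 8 moves.

Answer: 8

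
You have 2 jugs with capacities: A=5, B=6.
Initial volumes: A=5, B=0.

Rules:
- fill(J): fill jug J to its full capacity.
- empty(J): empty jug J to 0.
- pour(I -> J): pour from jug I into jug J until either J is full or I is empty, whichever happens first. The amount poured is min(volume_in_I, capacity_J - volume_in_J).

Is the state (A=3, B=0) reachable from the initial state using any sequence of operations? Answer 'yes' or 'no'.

Answer: yes

Derivation:
BFS from (A=5, B=0):
  1. pour(A -> B) -> (A=0 B=5)
  2. fill(A) -> (A=5 B=5)
  3. pour(A -> B) -> (A=4 B=6)
  4. empty(B) -> (A=4 B=0)
  5. pour(A -> B) -> (A=0 B=4)
  6. fill(A) -> (A=5 B=4)
  7. pour(A -> B) -> (A=3 B=6)
  8. empty(B) -> (A=3 B=0)
Target reached → yes.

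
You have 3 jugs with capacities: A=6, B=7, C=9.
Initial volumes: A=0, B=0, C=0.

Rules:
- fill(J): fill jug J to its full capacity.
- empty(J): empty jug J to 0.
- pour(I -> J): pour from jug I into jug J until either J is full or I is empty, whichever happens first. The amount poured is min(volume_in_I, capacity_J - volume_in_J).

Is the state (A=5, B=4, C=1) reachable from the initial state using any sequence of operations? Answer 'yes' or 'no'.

Answer: no

Derivation:
BFS explored all 320 reachable states.
Reachable set includes: (0,0,0), (0,0,1), (0,0,2), (0,0,3), (0,0,4), (0,0,5), (0,0,6), (0,0,7), (0,0,8), (0,0,9), (0,1,0), (0,1,1) ...
Target (A=5, B=4, C=1) not in reachable set → no.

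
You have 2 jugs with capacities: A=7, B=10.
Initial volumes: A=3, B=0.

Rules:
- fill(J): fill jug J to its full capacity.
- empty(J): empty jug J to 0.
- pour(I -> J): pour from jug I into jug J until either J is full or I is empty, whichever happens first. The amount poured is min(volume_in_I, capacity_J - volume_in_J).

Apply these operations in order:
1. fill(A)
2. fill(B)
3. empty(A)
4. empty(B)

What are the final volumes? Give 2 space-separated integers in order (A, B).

Step 1: fill(A) -> (A=7 B=0)
Step 2: fill(B) -> (A=7 B=10)
Step 3: empty(A) -> (A=0 B=10)
Step 4: empty(B) -> (A=0 B=0)

Answer: 0 0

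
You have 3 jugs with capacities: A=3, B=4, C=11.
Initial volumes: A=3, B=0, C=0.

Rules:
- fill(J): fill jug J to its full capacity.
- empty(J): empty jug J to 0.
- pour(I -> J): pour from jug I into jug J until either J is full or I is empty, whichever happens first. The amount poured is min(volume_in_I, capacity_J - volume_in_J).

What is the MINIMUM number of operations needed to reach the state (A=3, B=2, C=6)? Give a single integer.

BFS from (A=3, B=0, C=0). One shortest path:
  1. fill(B) -> (A=3 B=4 C=0)
  2. pour(A -> C) -> (A=0 B=4 C=3)
  3. pour(B -> A) -> (A=3 B=1 C=3)
  4. pour(A -> C) -> (A=0 B=1 C=6)
  5. pour(B -> A) -> (A=1 B=0 C=6)
  6. fill(B) -> (A=1 B=4 C=6)
  7. pour(B -> A) -> (A=3 B=2 C=6)
Reached target in 7 moves.

Answer: 7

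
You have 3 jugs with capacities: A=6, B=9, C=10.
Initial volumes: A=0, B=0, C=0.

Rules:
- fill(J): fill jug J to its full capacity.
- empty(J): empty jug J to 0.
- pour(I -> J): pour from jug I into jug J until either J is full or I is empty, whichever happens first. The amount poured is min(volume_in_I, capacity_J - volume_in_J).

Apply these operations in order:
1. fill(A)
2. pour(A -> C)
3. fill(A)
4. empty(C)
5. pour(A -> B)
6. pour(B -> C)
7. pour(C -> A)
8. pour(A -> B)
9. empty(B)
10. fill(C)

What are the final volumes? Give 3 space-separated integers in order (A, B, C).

Step 1: fill(A) -> (A=6 B=0 C=0)
Step 2: pour(A -> C) -> (A=0 B=0 C=6)
Step 3: fill(A) -> (A=6 B=0 C=6)
Step 4: empty(C) -> (A=6 B=0 C=0)
Step 5: pour(A -> B) -> (A=0 B=6 C=0)
Step 6: pour(B -> C) -> (A=0 B=0 C=6)
Step 7: pour(C -> A) -> (A=6 B=0 C=0)
Step 8: pour(A -> B) -> (A=0 B=6 C=0)
Step 9: empty(B) -> (A=0 B=0 C=0)
Step 10: fill(C) -> (A=0 B=0 C=10)

Answer: 0 0 10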